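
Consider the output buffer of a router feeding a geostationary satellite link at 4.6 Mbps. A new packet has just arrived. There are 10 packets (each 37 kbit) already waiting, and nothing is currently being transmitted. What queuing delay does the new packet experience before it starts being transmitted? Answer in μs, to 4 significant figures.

80430 μs

Each queued packet: L/R = 37000/4600000 = 8043.48 μs.
10 queued → 80434.8 μs.
Queuing delay = 80430 μs.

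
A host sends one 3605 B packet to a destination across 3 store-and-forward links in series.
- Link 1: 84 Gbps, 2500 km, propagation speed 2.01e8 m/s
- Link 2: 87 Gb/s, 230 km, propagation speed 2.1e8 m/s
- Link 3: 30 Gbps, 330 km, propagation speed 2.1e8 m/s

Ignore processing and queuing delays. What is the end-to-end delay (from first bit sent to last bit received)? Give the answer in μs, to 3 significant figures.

L = 3605 × 8 = 28840 bits.
Transmission delays (L/R per hop): 0.343333, 0.331494, 0.961333 μs; sum = 1.63616 μs.
Propagation delays (d/s per hop): 12437.8, 1095.24, 1571.43 μs; sum = 15104.5 μs.
End-to-end = 15100 μs.

15100 μs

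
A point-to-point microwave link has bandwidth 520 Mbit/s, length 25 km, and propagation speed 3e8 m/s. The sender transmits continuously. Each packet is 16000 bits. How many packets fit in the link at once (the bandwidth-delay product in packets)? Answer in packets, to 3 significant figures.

Propagation delay = 25000 / 300000000 = 8.33333e-05 s.
BDP = R × t_prop = 520000000 × 8.33333e-05 = 43333.3 bits.
In packets of 16000 bits: 2.71 packets.

2.71 packets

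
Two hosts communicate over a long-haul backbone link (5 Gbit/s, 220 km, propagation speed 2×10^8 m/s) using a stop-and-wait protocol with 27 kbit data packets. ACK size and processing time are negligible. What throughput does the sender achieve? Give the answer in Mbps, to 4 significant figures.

t_tx = L/R = 27000/5000000000 = 5.4e-06 s.
t_prop = 220000/200000000 = 0.0011 s; RTT = 0.0022 s.
Cycle = t_tx + RTT = 0.0022054 s.
Throughput = L / cycle = 27000 / 0.0022054 = 12.24 Mbps.

12.24 Mbps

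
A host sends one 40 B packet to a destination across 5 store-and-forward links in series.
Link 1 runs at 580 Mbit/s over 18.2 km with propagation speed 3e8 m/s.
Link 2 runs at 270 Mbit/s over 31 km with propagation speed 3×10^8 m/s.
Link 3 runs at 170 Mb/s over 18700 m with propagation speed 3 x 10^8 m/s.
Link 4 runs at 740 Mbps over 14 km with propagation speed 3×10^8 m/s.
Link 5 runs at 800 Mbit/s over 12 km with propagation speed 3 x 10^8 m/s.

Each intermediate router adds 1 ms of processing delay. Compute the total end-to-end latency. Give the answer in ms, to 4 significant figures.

L = 40 × 8 = 320 bits.
Transmission delays (L/R per hop): 0.000551724, 0.00118519, 0.00188235, 0.000432432, 0.0004 ms; sum = 0.00445169 ms.
Propagation delays (d/s per hop): 0.0606667, 0.103333, 0.0623333, 0.0466667, 0.04 ms; sum = 0.313 ms.
Processing at 4 router(s): 4 × 1 ms = 4 ms.
End-to-end = 4.317 ms.

4.317 ms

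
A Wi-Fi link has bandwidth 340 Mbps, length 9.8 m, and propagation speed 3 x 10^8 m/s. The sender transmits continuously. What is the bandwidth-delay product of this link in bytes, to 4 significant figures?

1.388 bytes

Propagation delay = 9.8 / 300000000 = 3.26667e-08 s.
BDP = R × t_prop = 340000000 × 3.26667e-08 = 11.1067 bits.
In bytes: 11.1067/8 = 1.388 bytes.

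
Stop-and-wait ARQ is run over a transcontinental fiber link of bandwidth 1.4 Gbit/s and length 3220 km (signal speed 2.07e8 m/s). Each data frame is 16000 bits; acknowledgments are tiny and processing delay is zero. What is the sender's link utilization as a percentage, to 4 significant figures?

t_tx = L/R = 16000/1400000000 = 1.14286e-05 s.
t_prop = 3220000/2.07e+08 = 0.0155556 s; RTT = 0.0311111 s.
Cycle = t_tx + RTT = 0.0311225 s.
Utilization = t_tx / cycle = 1.14286e-05/0.0311225 = 0.03672 %.

0.03672 %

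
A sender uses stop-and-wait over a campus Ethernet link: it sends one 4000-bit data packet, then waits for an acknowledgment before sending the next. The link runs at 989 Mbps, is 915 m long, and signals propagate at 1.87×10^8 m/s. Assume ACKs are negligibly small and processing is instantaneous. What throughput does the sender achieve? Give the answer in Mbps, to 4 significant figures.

289.2 Mbps

t_tx = L/R = 4000/989000000 = 4.04449e-06 s.
t_prop = 915/187000000 = 4.89305e-06 s; RTT = 9.7861e-06 s.
Cycle = t_tx + RTT = 1.38306e-05 s.
Throughput = L / cycle = 4000 / 1.38306e-05 = 289.2 Mbps.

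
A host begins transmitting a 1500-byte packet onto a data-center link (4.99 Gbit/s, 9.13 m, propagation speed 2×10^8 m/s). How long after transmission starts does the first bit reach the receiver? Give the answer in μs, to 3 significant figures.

First bit experiences only propagation delay: d/s = 9.13/200000000 = 0.0457 μs.

0.0457 μs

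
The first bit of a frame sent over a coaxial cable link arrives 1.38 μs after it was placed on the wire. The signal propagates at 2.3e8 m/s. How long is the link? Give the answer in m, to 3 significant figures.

d = s × t_prop = 2.3e+08 × 1.38e-06 = 317 m.

317 m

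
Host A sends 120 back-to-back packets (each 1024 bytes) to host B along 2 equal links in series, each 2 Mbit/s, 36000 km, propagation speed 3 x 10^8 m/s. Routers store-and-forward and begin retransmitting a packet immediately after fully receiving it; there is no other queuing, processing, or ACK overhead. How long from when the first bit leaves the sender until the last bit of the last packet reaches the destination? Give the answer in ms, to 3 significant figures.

Per-hop transmission t_tx = L/R = 8192/2000000 = 4.096 ms.
Per-hop propagation t_prop = 36000000/300000000 = 120 ms.
Pipeline fill: first packet needs 2·t_tx to clear all hops; remaining 119 packets each add one t_tx.
Total = (2+120-1)·t_tx + 2·t_prop = 121·4.096 + 2·120 = 736 ms.

736 ms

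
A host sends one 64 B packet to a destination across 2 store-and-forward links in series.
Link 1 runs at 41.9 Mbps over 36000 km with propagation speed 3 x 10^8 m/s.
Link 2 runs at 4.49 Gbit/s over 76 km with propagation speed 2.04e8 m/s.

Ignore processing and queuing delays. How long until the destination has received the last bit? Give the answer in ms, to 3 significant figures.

120 ms

L = 64 × 8 = 512 bits.
Transmission delays (L/R per hop): 0.0122196, 0.000114031 ms; sum = 0.0123336 ms.
Propagation delays (d/s per hop): 120, 0.372549 ms; sum = 120.373 ms.
End-to-end = 120 ms.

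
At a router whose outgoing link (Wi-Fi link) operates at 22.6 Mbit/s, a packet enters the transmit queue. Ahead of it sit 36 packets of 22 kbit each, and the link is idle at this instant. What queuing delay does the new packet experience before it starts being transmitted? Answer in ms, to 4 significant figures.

Each queued packet: L/R = 22000/22600000 = 0.973451 ms.
36 queued → 35.0442 ms.
Queuing delay = 35.04 ms.

35.04 ms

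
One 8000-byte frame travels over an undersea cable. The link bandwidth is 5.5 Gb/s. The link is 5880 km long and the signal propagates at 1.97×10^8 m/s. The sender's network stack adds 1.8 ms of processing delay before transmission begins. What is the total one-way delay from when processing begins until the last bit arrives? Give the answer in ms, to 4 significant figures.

L = 8000 × 8 = 64000 bits.
Transmission delay = L/R = 64000 / 5500000000 = 0.0116364 ms.
Propagation delay = d/s = 5880000 m / 197000000 m/s = 29.8477 ms.
Plus processing delay 1.8 ms = 1.8 ms.
Total = 31.66 ms.

31.66 ms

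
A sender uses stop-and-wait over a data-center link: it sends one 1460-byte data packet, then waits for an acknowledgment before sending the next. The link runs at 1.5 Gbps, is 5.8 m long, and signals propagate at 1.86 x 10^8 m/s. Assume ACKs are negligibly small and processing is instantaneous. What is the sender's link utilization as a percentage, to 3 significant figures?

t_tx = L/R = 11680/1500000000 = 7.78667e-06 s.
t_prop = 5.8/186000000 = 3.11828e-08 s; RTT = 6.23656e-08 s.
Cycle = t_tx + RTT = 7.84903e-06 s.
Utilization = t_tx / cycle = 7.78667e-06/7.84903e-06 = 99.2 %.

99.2 %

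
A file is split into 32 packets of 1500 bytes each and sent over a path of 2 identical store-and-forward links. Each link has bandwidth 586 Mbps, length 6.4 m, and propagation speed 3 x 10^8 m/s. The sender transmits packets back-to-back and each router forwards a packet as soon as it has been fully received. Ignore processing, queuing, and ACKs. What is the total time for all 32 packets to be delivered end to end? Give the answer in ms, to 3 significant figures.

0.676 ms

Per-hop transmission t_tx = L/R = 12000/586000000 = 0.0204778 ms.
Per-hop propagation t_prop = 6.4/300000000 = 2.13333e-05 ms.
Pipeline fill: first packet needs 2·t_tx to clear all hops; remaining 31 packets each add one t_tx.
Total = (2+32-1)·t_tx + 2·t_prop = 33·0.0204778 + 2·2.13333e-05 = 0.676 ms.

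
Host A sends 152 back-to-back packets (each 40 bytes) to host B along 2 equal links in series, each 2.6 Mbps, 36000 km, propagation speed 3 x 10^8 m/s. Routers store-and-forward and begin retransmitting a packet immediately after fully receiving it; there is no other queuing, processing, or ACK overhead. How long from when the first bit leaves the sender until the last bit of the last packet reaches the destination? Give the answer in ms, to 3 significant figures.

Per-hop transmission t_tx = L/R = 320/2600000 = 0.123077 ms.
Per-hop propagation t_prop = 36000000/300000000 = 120 ms.
Pipeline fill: first packet needs 2·t_tx to clear all hops; remaining 151 packets each add one t_tx.
Total = (2+152-1)·t_tx + 2·t_prop = 153·0.123077 + 2·120 = 259 ms.

259 ms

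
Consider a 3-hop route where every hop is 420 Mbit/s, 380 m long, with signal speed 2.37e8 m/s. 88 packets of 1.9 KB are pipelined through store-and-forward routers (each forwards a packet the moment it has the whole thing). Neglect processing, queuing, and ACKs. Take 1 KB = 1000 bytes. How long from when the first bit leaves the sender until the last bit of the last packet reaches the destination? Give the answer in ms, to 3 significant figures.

Per-hop transmission t_tx = L/R = 15200/420000000 = 0.0361905 ms.
Per-hop propagation t_prop = 380/237000000 = 0.00160338 ms.
Pipeline fill: first packet needs 3·t_tx to clear all hops; remaining 87 packets each add one t_tx.
Total = (3+88-1)·t_tx + 3·t_prop = 90·0.0361905 + 3·0.00160338 = 3.26 ms.

3.26 ms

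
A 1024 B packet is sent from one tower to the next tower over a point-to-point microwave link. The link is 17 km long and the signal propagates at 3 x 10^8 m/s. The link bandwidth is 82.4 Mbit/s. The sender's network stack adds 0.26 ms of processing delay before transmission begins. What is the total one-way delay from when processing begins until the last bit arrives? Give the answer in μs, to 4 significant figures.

416.1 μs

L = 1024 × 8 = 8192 bits.
Transmission delay = L/R = 8192 / 82400000 = 99.4175 μs.
Propagation delay = d/s = 17000 m / 300000000 m/s = 56.6667 μs.
Plus processing delay 0.26 ms = 260 μs.
Total = 416.1 μs.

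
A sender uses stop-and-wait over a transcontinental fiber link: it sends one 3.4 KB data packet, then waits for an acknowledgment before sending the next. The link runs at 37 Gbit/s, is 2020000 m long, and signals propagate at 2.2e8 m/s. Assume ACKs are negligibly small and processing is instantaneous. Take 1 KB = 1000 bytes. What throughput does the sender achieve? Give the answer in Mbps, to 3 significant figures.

t_tx = L/R = 27200/37000000000 = 7.35135e-07 s.
t_prop = 2020000/2.2e+08 = 0.00918182 s; RTT = 0.0183636 s.
Cycle = t_tx + RTT = 0.0183644 s.
Throughput = L / cycle = 27200 / 0.0183644 = 1.48 Mbps.

1.48 Mbps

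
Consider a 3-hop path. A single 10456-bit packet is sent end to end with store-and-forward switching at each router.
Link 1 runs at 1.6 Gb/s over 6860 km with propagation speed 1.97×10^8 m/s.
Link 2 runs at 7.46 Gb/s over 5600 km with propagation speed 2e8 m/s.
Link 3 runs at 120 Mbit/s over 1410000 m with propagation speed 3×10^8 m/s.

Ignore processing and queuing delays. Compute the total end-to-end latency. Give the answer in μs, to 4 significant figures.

67620 μs

Transmission delays (L/R per hop): 6.535, 1.40161, 87.1333 μs; sum = 95.0699 μs.
Propagation delays (d/s per hop): 34822.3, 28000, 4700 μs; sum = 67522.3 μs.
End-to-end = 67620 μs.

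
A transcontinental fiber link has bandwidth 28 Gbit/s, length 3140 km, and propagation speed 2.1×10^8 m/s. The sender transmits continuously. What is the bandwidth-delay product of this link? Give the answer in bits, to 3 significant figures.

419000000 bits

Propagation delay = 3140000 / 210000000 = 0.0149524 s.
BDP = R × t_prop = 28000000000 × 0.0149524 = 418667000 bits.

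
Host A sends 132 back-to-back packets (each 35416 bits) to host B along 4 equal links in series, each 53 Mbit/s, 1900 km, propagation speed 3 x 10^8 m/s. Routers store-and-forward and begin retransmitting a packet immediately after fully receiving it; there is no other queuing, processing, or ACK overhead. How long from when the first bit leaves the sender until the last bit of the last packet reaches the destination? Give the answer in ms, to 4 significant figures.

115.5 ms

Per-hop transmission t_tx = L/R = 35416/53000000 = 0.668226 ms.
Per-hop propagation t_prop = 1900000/300000000 = 6.33333 ms.
Pipeline fill: first packet needs 4·t_tx to clear all hops; remaining 131 packets each add one t_tx.
Total = (4+132-1)·t_tx + 4·t_prop = 135·0.668226 + 4·6.33333 = 115.5 ms.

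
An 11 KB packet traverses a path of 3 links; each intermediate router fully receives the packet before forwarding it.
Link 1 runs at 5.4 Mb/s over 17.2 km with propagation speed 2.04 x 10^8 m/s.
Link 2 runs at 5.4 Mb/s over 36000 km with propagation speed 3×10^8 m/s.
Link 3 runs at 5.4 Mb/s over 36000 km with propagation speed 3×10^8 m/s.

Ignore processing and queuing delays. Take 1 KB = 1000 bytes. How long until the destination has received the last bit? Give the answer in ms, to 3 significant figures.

289 ms

L = 88000 bits.
Transmission delay per hop = L/R = 88000/5400000 = 16.2963 ms; 3 hops → 48.8889 ms.
Propagation delays (d/s per hop): 0.0843137, 120, 120 ms; sum = 240.084 ms.
End-to-end = 289 ms.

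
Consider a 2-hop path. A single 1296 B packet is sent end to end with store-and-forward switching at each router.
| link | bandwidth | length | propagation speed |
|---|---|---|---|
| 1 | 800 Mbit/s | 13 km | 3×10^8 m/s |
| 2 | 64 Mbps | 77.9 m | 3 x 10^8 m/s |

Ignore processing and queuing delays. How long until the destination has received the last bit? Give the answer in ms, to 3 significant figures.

0.219 ms

L = 1296 × 8 = 10368 bits.
Transmission delays (L/R per hop): 0.01296, 0.162 ms; sum = 0.17496 ms.
Propagation delays (d/s per hop): 0.0433333, 0.000259667 ms; sum = 0.043593 ms.
End-to-end = 0.219 ms.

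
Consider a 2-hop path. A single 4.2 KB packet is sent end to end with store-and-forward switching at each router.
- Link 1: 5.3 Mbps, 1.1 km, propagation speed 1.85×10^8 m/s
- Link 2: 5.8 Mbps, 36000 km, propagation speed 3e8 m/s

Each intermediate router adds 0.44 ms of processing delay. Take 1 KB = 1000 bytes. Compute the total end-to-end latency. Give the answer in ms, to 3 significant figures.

L = 33600 bits.
Transmission delays (L/R per hop): 6.33962, 5.7931 ms; sum = 12.1327 ms.
Propagation delays (d/s per hop): 0.00594595, 120 ms; sum = 120.006 ms.
Processing at 1 router(s): 1 × 0.44 ms = 0.44 ms.
End-to-end = 133 ms.

133 ms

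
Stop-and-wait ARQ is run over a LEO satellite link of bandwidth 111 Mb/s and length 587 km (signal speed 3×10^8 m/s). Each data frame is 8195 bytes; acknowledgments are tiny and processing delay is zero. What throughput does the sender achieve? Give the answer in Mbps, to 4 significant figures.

t_tx = L/R = 65560/111000000 = 0.000590631 s.
t_prop = 587000/300000000 = 0.00195667 s; RTT = 0.00391333 s.
Cycle = t_tx + RTT = 0.00450396 s.
Throughput = L / cycle = 65560 / 0.00450396 = 14.56 Mbps.

14.56 Mbps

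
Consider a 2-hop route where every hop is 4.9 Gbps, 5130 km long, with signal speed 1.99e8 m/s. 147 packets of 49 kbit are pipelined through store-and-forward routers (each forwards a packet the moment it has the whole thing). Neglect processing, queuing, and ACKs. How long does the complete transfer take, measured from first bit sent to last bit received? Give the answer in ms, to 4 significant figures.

53.04 ms

Per-hop transmission t_tx = L/R = 49000/4900000000 = 0.01 ms.
Per-hop propagation t_prop = 5130000/199000000 = 25.7789 ms.
Pipeline fill: first packet needs 2·t_tx to clear all hops; remaining 146 packets each add one t_tx.
Total = (2+147-1)·t_tx + 2·t_prop = 148·0.01 + 2·25.7789 = 53.04 ms.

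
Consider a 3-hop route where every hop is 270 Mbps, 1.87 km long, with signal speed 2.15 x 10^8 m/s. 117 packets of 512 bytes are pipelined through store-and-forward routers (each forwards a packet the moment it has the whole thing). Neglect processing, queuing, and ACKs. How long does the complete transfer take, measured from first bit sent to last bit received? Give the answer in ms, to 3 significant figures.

Per-hop transmission t_tx = L/R = 4096/270000000 = 0.0151704 ms.
Per-hop propagation t_prop = 1870/215000000 = 0.00869767 ms.
Pipeline fill: first packet needs 3·t_tx to clear all hops; remaining 116 packets each add one t_tx.
Total = (3+117-1)·t_tx + 3·t_prop = 119·0.0151704 + 3·0.00869767 = 1.83 ms.

1.83 ms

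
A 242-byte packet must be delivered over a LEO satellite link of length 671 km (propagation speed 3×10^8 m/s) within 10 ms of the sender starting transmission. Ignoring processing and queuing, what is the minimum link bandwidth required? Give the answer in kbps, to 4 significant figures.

L = 1936 bits.
Propagation delay = 671000 / 300000000 = 2.23667 ms.
Transmission budget = 10 − 2.23667 = 7.76333 ms.
R ≥ L / t_tx = 1936 bits / 0.00776333 s = 249.4 kbps.

249.4 kbps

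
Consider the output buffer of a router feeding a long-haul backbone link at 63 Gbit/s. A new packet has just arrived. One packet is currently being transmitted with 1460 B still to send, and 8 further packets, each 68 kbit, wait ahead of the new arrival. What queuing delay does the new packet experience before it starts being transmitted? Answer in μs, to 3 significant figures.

Each queued packet: L/R = 68000/63000000000 = 1.07937 μs.
8 queued → 8.63492 μs.
Plus remaining 11680 bits of current packet: 0.185397 μs.
Queuing delay = 8.82 μs.

8.82 μs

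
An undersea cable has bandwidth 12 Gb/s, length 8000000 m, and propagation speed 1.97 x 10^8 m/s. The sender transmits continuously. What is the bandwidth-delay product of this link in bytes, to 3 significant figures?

Propagation delay = 8000000 / 197000000 = 0.0406091 s.
BDP = R × t_prop = 12000000000 × 0.0406091 = 487310000 bits.
In bytes: 487310000/8 = 60900000 bytes.

60900000 bytes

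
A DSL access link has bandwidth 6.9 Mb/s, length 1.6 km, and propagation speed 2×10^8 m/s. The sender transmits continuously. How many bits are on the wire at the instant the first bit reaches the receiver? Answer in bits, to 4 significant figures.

55.20 bits

Propagation delay = 1600 / 200000000 = 8e-06 s.
BDP = R × t_prop = 6900000 × 8e-06 = 55.2 bits.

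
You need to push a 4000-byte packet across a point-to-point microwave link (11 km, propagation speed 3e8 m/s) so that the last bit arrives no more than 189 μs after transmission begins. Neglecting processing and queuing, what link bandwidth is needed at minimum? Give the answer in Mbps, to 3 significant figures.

L = 32000 bits.
Propagation delay = 11000 / 300000000 = 36.6667 μs.
Transmission budget = 189 − 36.6667 = 152.333 μs.
R ≥ L / t_tx = 32000 bits / 0.000152333 s = 210 Mbps.

210 Mbps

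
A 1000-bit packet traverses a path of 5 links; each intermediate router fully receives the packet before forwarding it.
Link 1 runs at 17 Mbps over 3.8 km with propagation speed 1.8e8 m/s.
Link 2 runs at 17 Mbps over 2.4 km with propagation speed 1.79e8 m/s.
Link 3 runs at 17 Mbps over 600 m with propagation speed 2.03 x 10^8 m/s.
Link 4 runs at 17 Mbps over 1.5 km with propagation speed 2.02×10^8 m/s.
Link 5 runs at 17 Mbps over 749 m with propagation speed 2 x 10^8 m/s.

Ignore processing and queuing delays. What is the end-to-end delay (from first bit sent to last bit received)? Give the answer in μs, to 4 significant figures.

342.8 μs

Transmission delay per hop = L/R = 1000/17000000 = 58.8235 μs; 5 hops → 294.118 μs.
Propagation delays (d/s per hop): 21.1111, 13.4078, 2.95567, 7.42574, 3.745 μs; sum = 48.6453 μs.
End-to-end = 342.8 μs.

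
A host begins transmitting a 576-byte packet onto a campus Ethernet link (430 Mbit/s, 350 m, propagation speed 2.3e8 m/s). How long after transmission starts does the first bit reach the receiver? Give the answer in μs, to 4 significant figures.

First bit experiences only propagation delay: d/s = 350/2.3e+08 = 1.522 μs.

1.522 μs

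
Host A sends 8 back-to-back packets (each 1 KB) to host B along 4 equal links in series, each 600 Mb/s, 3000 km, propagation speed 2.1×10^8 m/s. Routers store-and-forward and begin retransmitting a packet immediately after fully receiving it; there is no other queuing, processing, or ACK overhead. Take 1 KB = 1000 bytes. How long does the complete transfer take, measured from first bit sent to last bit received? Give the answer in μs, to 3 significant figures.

Per-hop transmission t_tx = L/R = 8000/600000000 = 13.3333 μs.
Per-hop propagation t_prop = 3000000/210000000 = 14285.7 μs.
Pipeline fill: first packet needs 4·t_tx to clear all hops; remaining 7 packets each add one t_tx.
Total = (4+8-1)·t_tx + 4·t_prop = 11·13.3333 + 4·14285.7 = 57300 μs.

57300 μs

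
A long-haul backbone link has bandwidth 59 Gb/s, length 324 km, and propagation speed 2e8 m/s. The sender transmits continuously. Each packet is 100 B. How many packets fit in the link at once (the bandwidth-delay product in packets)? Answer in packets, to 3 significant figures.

Propagation delay = 324000 / 200000000 = 0.00162 s.
BDP = R × t_prop = 59000000000 × 0.00162 = 95580000 bits.
In packets of 800 bits: 119000 packets.

119000 packets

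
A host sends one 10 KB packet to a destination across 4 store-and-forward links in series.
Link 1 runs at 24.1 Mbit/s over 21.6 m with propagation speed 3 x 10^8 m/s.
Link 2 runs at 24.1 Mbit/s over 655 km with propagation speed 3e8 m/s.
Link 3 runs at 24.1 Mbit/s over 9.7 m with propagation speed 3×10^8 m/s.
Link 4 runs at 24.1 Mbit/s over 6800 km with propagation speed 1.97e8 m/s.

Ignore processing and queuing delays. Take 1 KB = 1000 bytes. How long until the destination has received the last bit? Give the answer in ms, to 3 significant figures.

L = 80000 bits.
Transmission delay per hop = L/R = 80000/24100000 = 3.3195 ms; 4 hops → 13.278 ms.
Propagation delays (d/s per hop): 7.2e-05, 2.18333, 3.23333e-05, 34.5178 ms; sum = 36.7012 ms.
End-to-end = 50.0 ms.

50.0 ms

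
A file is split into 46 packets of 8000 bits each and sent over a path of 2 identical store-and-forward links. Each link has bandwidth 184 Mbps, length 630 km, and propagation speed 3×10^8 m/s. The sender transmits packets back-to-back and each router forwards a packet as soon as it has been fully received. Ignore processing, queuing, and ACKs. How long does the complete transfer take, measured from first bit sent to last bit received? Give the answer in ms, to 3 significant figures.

Per-hop transmission t_tx = L/R = 8000/184000000 = 0.0434783 ms.
Per-hop propagation t_prop = 630000/300000000 = 2.1 ms.
Pipeline fill: first packet needs 2·t_tx to clear all hops; remaining 45 packets each add one t_tx.
Total = (2+46-1)·t_tx + 2·t_prop = 47·0.0434783 + 2·2.1 = 6.24 ms.

6.24 ms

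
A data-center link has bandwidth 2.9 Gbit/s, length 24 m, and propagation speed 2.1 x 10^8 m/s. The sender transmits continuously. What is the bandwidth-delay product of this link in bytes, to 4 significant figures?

Propagation delay = 24 / 210000000 = 1.14286e-07 s.
BDP = R × t_prop = 2900000000 × 1.14286e-07 = 331.429 bits.
In bytes: 331.429/8 = 41.43 bytes.

41.43 bytes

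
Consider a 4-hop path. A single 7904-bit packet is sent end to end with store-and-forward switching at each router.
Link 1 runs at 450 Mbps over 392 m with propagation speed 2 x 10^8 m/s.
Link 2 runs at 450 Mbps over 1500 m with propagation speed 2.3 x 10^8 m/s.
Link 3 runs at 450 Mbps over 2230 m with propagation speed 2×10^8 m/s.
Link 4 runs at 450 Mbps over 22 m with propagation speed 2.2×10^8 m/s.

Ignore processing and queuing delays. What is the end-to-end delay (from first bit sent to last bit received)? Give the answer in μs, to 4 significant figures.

89.99 μs

Transmission delay per hop = L/R = 7904/450000000 = 17.5644 μs; 4 hops → 70.2578 μs.
Propagation delays (d/s per hop): 1.96, 6.52174, 11.15, 0.1 μs; sum = 19.7317 μs.
End-to-end = 89.99 μs.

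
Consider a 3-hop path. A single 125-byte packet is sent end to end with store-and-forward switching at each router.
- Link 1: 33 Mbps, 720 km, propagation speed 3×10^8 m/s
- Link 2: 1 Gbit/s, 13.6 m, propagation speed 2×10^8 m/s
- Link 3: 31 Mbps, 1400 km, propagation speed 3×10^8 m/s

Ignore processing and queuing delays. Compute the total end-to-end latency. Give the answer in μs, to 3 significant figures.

7130 μs

L = 125 × 8 = 1000 bits.
Transmission delays (L/R per hop): 30.303, 1, 32.2581 μs; sum = 63.5611 μs.
Propagation delays (d/s per hop): 2400, 0.068, 4666.67 μs; sum = 7066.73 μs.
End-to-end = 7130 μs.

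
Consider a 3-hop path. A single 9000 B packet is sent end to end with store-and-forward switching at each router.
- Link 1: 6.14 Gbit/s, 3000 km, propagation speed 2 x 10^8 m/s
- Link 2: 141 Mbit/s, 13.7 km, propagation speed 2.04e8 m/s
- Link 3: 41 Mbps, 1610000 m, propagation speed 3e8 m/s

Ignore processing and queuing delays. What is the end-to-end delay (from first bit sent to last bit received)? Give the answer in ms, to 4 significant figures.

22.71 ms

L = 9000 × 8 = 72000 bits.
Transmission delays (L/R per hop): 0.0117264, 0.510638, 1.7561 ms; sum = 2.27846 ms.
Propagation delays (d/s per hop): 15, 0.0671569, 5.36667 ms; sum = 20.4338 ms.
End-to-end = 22.71 ms.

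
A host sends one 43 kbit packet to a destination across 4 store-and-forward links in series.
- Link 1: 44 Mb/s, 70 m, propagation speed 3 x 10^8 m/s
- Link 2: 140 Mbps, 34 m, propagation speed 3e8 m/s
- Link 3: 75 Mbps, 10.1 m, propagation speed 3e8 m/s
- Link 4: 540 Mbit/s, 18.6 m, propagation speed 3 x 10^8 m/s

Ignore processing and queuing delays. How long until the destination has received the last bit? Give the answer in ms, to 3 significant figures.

1.94 ms

L = 43000 bits.
Transmission delays (L/R per hop): 0.977273, 0.307143, 0.573333, 0.0796296 ms; sum = 1.93738 ms.
Propagation delays (d/s per hop): 0.000233333, 0.000113333, 3.36667e-05, 6.2e-05 ms; sum = 0.000442333 ms.
End-to-end = 1.94 ms.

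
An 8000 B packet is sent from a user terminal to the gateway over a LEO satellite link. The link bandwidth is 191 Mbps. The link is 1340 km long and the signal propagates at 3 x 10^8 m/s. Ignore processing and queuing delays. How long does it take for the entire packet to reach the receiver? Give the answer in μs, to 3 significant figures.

4800 μs

L = 8000 × 8 = 64000 bits.
Transmission delay = L/R = 64000 / 191000000 = 335.079 μs.
Propagation delay = d/s = 1340000 m / 300000000 m/s = 4466.67 μs.
Total = 4800 μs.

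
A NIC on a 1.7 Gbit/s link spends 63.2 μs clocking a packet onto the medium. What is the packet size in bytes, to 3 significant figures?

L = R × t_tx = 1700000000 b/s × 6.32e-05 s = 107440 bits.
In bytes: 107440 / 8 = 13400 bytes.

13400 bytes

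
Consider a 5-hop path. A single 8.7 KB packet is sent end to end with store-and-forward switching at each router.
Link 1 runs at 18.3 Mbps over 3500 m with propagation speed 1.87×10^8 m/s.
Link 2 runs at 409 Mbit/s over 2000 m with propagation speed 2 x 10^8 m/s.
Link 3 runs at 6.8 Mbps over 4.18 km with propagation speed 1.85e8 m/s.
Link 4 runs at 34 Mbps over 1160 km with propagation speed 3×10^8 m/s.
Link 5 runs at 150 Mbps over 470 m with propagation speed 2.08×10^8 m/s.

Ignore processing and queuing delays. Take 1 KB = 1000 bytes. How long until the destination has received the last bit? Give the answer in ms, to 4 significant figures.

L = 69600 bits.
Transmission delays (L/R per hop): 3.80328, 0.170171, 10.2353, 2.04706, 0.464 ms; sum = 16.7198 ms.
Propagation delays (d/s per hop): 0.0187166, 0.01, 0.0225946, 3.86667, 0.00225962 ms; sum = 3.92024 ms.
End-to-end = 20.64 ms.

20.64 ms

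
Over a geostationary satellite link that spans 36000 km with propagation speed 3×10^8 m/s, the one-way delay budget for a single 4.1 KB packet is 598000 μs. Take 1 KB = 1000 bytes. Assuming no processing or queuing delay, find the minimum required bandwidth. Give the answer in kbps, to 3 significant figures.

68.6 kbps

L = 32800 bits.
Propagation delay = 36000000 / 300000000 = 120000 μs.
Transmission budget = 598000 − 120000 = 478000 μs.
R ≥ L / t_tx = 32800 bits / 0.478 s = 68.6 kbps.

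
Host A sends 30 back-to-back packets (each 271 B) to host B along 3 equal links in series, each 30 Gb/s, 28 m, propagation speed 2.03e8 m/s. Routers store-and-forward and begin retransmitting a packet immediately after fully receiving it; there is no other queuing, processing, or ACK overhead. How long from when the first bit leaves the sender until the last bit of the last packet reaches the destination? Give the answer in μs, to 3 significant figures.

2.73 μs

Per-hop transmission t_tx = L/R = 2168/30000000000 = 0.0722667 μs.
Per-hop propagation t_prop = 28/2.03e+08 = 0.137931 μs.
Pipeline fill: first packet needs 3·t_tx to clear all hops; remaining 29 packets each add one t_tx.
Total = (3+30-1)·t_tx + 3·t_prop = 32·0.0722667 + 3·0.137931 = 2.73 μs.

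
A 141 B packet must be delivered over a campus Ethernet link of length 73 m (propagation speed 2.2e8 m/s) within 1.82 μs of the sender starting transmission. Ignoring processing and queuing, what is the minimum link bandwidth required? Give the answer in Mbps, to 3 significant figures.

758 Mbps

L = 1128 bits.
Propagation delay = 73 / 2.2e+08 = 0.331818 μs.
Transmission budget = 1.82 − 0.331818 = 1.48818 μs.
R ≥ L / t_tx = 1128 bits / 1.48818e-06 s = 758 Mbps.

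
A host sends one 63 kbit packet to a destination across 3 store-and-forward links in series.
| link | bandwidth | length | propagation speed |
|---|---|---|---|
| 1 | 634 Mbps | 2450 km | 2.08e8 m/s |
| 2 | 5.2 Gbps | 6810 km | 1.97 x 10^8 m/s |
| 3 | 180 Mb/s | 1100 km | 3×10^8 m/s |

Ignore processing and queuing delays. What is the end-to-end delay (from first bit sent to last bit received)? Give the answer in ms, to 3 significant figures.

L = 63000 bits.
Transmission delays (L/R per hop): 0.0993691, 0.0121154, 0.35 ms; sum = 0.461484 ms.
Propagation delays (d/s per hop): 11.7788, 34.5685, 3.66667 ms; sum = 50.014 ms.
End-to-end = 50.5 ms.

50.5 ms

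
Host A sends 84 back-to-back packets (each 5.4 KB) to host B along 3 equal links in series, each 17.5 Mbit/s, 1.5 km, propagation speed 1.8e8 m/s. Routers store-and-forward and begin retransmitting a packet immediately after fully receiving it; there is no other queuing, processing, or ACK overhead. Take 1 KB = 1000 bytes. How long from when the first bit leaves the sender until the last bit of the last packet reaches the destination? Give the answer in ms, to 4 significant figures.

Per-hop transmission t_tx = L/R = 43200/17500000 = 2.46857 ms.
Per-hop propagation t_prop = 1500/180000000 = 0.00833333 ms.
Pipeline fill: first packet needs 3·t_tx to clear all hops; remaining 83 packets each add one t_tx.
Total = (3+84-1)·t_tx + 3·t_prop = 86·2.46857 + 3·0.00833333 = 212.3 ms.

212.3 ms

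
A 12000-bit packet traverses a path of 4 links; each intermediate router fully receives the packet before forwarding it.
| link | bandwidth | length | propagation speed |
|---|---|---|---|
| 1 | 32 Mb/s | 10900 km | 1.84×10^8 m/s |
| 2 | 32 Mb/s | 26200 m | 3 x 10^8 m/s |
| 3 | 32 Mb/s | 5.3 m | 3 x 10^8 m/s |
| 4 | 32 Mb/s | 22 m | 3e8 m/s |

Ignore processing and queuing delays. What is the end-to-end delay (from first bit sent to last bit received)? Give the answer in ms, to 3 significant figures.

60.8 ms

Transmission delay per hop = L/R = 12000/32000000 = 0.375 ms; 4 hops → 1.5 ms.
Propagation delays (d/s per hop): 59.2391, 0.0873333, 1.76667e-05, 7.33333e-05 ms; sum = 59.3266 ms.
End-to-end = 60.8 ms.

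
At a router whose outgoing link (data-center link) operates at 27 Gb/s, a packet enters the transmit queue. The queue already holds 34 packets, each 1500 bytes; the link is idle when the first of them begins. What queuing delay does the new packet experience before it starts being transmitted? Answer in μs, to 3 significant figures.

Each queued packet: L/R = 12000/27000000000 = 0.444444 μs.
34 queued → 15.1111 μs.
Queuing delay = 15.1 μs.

15.1 μs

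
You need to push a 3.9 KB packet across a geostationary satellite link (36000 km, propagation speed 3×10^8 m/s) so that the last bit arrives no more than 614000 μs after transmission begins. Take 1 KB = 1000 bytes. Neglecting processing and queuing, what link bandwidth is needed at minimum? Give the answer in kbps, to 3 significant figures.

63.2 kbps

L = 31200 bits.
Propagation delay = 36000000 / 300000000 = 120000 μs.
Transmission budget = 614000 − 120000 = 494000 μs.
R ≥ L / t_tx = 31200 bits / 0.494 s = 63.2 kbps.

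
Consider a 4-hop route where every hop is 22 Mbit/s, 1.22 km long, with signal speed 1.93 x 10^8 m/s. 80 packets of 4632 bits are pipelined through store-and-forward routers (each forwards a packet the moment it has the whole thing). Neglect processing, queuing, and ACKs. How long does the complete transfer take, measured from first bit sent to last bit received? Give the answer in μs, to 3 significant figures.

Per-hop transmission t_tx = L/R = 4632/22000000 = 210.545 μs.
Per-hop propagation t_prop = 1220/193000000 = 6.32124 μs.
Pipeline fill: first packet needs 4·t_tx to clear all hops; remaining 79 packets each add one t_tx.
Total = (4+80-1)·t_tx + 4·t_prop = 83·210.545 + 4·6.32124 = 17500 μs.

17500 μs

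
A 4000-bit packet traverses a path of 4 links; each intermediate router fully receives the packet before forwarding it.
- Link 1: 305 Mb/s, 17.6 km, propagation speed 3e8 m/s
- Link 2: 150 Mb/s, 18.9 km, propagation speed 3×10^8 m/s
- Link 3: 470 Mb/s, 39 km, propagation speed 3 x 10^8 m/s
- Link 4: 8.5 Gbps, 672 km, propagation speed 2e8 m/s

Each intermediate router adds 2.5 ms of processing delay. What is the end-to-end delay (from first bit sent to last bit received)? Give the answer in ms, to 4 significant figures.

Transmission delays (L/R per hop): 0.0131148, 0.0266667, 0.00851064, 0.000470588 ms; sum = 0.0487626 ms.
Propagation delays (d/s per hop): 0.0586667, 0.063, 0.13, 3.36 ms; sum = 3.61167 ms.
Processing at 3 router(s): 3 × 2.5 ms = 7.5 ms.
End-to-end = 11.16 ms.

11.16 ms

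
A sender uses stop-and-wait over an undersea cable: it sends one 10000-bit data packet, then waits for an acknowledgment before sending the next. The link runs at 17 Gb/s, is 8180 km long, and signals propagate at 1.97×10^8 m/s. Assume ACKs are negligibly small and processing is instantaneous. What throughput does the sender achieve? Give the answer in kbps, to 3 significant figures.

120 kbps

t_tx = L/R = 10000/17000000000 = 5.88235e-07 s.
t_prop = 8180000/197000000 = 0.0415228 s; RTT = 0.0830457 s.
Cycle = t_tx + RTT = 0.0830463 s.
Throughput = L / cycle = 10000 / 0.0830463 = 120 kbps.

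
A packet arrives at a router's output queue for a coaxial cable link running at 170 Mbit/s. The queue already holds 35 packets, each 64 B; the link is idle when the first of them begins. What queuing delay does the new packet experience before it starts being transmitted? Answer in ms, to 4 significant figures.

Each queued packet: L/R = 512/170000000 = 0.00301176 ms.
35 queued → 0.105412 ms.
Queuing delay = 0.1054 ms.

0.1054 ms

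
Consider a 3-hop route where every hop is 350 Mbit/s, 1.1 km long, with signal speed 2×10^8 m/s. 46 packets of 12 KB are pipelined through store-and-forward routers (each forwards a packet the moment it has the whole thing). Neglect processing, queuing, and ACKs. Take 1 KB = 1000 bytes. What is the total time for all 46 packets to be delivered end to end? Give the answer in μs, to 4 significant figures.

Per-hop transmission t_tx = L/R = 96000/350000000 = 274.286 μs.
Per-hop propagation t_prop = 1100/200000000 = 5.5 μs.
Pipeline fill: first packet needs 3·t_tx to clear all hops; remaining 45 packets each add one t_tx.
Total = (3+46-1)·t_tx + 3·t_prop = 48·274.286 + 3·5.5 = 13180 μs.

13180 μs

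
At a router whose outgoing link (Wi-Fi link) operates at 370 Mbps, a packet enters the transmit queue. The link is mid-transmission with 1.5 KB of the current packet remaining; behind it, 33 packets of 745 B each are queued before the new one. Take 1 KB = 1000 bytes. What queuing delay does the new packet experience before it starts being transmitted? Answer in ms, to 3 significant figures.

0.564 ms

Each queued packet: L/R = 5960/370000000 = 0.0161081 ms.
33 queued → 0.531568 ms.
Plus remaining 12000 bits of current packet: 0.0324324 ms.
Queuing delay = 0.564 ms.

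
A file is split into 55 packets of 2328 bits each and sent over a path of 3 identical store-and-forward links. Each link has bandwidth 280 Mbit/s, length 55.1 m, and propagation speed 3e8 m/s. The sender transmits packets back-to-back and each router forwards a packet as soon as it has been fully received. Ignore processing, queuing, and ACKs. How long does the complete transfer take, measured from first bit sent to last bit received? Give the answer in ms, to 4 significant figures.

0.4745 ms

Per-hop transmission t_tx = L/R = 2328/280000000 = 0.00831429 ms.
Per-hop propagation t_prop = 55.1/300000000 = 0.000183667 ms.
Pipeline fill: first packet needs 3·t_tx to clear all hops; remaining 54 packets each add one t_tx.
Total = (3+55-1)·t_tx + 3·t_prop = 57·0.00831429 + 3·0.000183667 = 0.4745 ms.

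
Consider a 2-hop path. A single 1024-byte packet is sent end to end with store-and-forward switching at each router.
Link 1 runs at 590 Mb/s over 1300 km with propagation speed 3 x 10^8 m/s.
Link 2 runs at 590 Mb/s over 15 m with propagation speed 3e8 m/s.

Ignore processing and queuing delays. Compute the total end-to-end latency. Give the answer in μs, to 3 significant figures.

L = 1024 × 8 = 8192 bits.
Transmission delay per hop = L/R = 8192/590000000 = 13.8847 μs; 2 hops → 27.7695 μs.
Propagation delays (d/s per hop): 4333.33, 0.05 μs; sum = 4333.38 μs.
End-to-end = 4360 μs.

4360 μs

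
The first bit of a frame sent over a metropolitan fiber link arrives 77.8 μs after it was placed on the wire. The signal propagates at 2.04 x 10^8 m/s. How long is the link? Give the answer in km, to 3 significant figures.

15.9 km

d = s × t_prop = 204000000 × 7.78e-05 = 15.9 km.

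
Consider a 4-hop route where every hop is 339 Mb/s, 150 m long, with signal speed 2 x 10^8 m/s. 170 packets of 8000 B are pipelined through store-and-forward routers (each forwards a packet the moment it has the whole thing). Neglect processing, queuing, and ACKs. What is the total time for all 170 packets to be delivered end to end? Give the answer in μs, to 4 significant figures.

32660 μs

Per-hop transmission t_tx = L/R = 64000/339000000 = 188.791 μs.
Per-hop propagation t_prop = 150/200000000 = 0.75 μs.
Pipeline fill: first packet needs 4·t_tx to clear all hops; remaining 169 packets each add one t_tx.
Total = (4+170-1)·t_tx + 4·t_prop = 173·188.791 + 4·0.75 = 32660 μs.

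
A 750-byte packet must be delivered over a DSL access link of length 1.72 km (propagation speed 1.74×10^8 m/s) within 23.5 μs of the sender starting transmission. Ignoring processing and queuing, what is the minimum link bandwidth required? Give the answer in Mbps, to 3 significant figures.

441 Mbps

L = 6000 bits.
Propagation delay = 1720 / 174000000 = 9.88506 μs.
Transmission budget = 23.5 − 9.88506 = 13.6149 μs.
R ≥ L / t_tx = 6000 bits / 1.36149e-05 s = 441 Mbps.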